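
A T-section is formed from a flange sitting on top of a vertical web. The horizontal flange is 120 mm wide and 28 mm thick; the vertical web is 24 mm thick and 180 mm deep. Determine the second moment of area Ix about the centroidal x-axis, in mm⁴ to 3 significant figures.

Split into non-overlapping primitives; take the origin at the lower-left of the bounding box.
Flange: 120 × 28, A = 3 360 mm², y = 194 mm, Ī = 219 520 mm⁴.
Web: 24 × 180, A = 4 320 mm², y = 90 mm, Ī = 11 664 000 mm⁴.
Centroid: ȳ = ΣA·y / ΣA = 135.5 mm.
Transfer each piece to the centroidal x-axis using Ī + A·d² with d = y − 135.5:
  flange: d = 58.5 mm → contributes +11 718 280 mm⁴
  web: d = -45.5 mm → contributes +20 607 480 mm⁴
Total I = 32 325 760 mm⁴.

Ix ≈ 3.23 × 10⁷ mm⁴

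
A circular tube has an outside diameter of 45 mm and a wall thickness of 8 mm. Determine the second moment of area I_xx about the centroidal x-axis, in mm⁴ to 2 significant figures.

Treat the section as a set of non-overlapping primitives; coordinates are from the bounding-box lower-left.
Outer circle: ⌀45, A = 1 590 mm², y = 22.5 mm, Ī = 201 289 mm⁴.
Bore (subtracted): ⌀29, A = 660.5 mm², y = 22.5 mm, Ī = 34 719 mm⁴.
By symmetry the centroid is at mid-height, ȳ = 22.5 mm.
All pieces are centred on the centroidal x-axis, so I = ΣĪ (holes subtracted) = 166 570 mm⁴.

I_xx ≈ 1.7 × 10⁵ mm⁴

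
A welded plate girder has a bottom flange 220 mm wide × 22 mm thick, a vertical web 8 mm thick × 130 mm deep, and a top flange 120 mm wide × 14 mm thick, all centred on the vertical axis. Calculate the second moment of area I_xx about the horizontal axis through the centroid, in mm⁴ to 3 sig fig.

Split into non-overlapping primitives; take the origin at the lower-left of the bounding box.
Bottom plate: 220 × 22, A = 4 840 mm², y = 11 mm, Ī = 195 213 mm⁴.
Web plate: 8 × 130, A = 1 040 mm², y = 87 mm, Ī = 1 464 667 mm⁴.
Top plate: 120 × 14, A = 1 680 mm², y = 159 mm, Ī = 27 440 mm⁴.
Centroid: ȳ = ΣA·y / ΣA = 54.344 mm.
Transfer each piece to the horizontal axis through the centroid using Ī + A·d² with d = y − 54.344:
  bottom plate: d = -43.344 mm → contributes +9 288 097 mm⁴
  web plate: d = 32.656 mm → contributes +2 573 743 mm⁴
  top plate: d = 104.66 mm → contributes +18 428 305 mm⁴
Total I = 30 290 146 mm⁴.

I_xx ≈ 3.03 × 10⁷ mm⁴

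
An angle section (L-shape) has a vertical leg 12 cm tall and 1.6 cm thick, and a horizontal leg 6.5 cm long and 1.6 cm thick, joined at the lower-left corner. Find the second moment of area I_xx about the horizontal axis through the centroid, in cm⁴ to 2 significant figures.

I_xx ≈ 380 cm⁴

Break the section into simple shapes (no overlaps), measuring from the bottom-left corner of the bounding box.
Vertical leg: 1.6 × 12, A = 19.2 cm², y = 6 cm, Ī = 230.4 cm⁴.
Horizontal leg (remainder): 4.9 × 1.6, A = 7.84 cm², y = 0.8 cm, Ī = 1.673 cm⁴.
Centroid: ȳ = ΣA·y / ΣA = 4.492 cm.
Transfer each piece to the horizontal axis through the centroid using Ī + A·d² with d = y − 4.492:
  vertical leg: d = 1.508 cm → contributes +274 cm⁴
  horizontal leg (remainder): d = -3.692 cm → contributes +108.6 cm⁴
Total I = 382.6 cm⁴.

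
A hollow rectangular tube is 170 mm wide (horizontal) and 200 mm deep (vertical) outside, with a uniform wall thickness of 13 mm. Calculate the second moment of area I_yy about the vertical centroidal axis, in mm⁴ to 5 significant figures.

I_yy ≈ 3.8587 × 10⁷ mm⁴

Break the section into simple shapes (no overlaps), measuring from the bottom-left corner of the bounding box.
Outer rectangle: 170 × 200, A = 34 000 mm², x = 85 mm, Ī = 81 883 333 mm⁴.
Inner void (subtracted): 144 × 174, A = 25 056 mm², x = 85 mm, Ī = 43 296 768 mm⁴.
By symmetry the centroid is at mid-width, x̄ = 85 mm.
All pieces are centred on the vertical centroidal axis, so I = ΣĪ (holes subtracted) = 38 586 565 mm⁴.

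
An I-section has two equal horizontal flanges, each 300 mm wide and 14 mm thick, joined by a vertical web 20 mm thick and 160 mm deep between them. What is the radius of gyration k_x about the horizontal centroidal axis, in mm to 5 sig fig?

Treat the section as a set of non-overlapping primitives; coordinates are from the bounding-box lower-left.
Bottom flange: 300 × 14, A = 4 200 mm², y = 7 mm, Ī = 68 600 mm⁴.
Web: 20 × 160, A = 3 200 mm², y = 94 mm, Ī = 6 826 667 mm⁴.
Top flange: 300 × 14, A = 4 200 mm², y = 181 mm, Ī = 68 600 mm⁴.
By symmetry the centroid is at mid-height, ȳ = 94 mm.
Transfer each piece to the horizontal centroidal axis using Ī + A·d² with d = y − 94:
  bottom flange: d = -87 mm → contributes +31 858 400 mm⁴
  web: d = 0 mm → contributes +6 826 667 mm⁴
  top flange: d = 87 mm → contributes +31 858 400 mm⁴
Total I = 70 543 467 mm⁴.
Radius of gyration: k = √(I/A) = √(70 543 467 / 11 600) = 77.9829 mm.

k_x ≈ 77.983 mm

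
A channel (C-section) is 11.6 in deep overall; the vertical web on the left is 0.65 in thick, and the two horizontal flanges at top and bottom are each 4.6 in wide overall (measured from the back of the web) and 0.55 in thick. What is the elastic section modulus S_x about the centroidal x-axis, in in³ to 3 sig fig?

S_x ≈ 37.5 in³

Split into non-overlapping primitives; take the origin at the lower-left of the bounding box.
Web: 0.65 × 11.6, A = 7.54 in², y = 5.8 in, Ī = 84.549 in⁴.
Top flange (beyond web): 3.95 × 0.55, A = 2.1725 in², y = 11.325 in, Ī = 0.054765 in⁴.
Bottom flange (beyond web): 3.95 × 0.55, A = 2.1725 in², y = 0.275 in, Ī = 0.054765 in⁴.
By symmetry the centroid is at mid-height, ȳ = 5.8 in.
Transfer each piece to the centroidal x-axis using Ī + A·d² with d = y − 5.8:
  web: d = 0 in → contributes +84.549 in⁴
  top flange (beyond web): d = 5.525 in → contributes +66.372 in⁴
  bottom flange (beyond web): d = -5.525 in → contributes +66.372 in⁴
Total I = 217.29 in⁴.
Extreme fibre distance c = 5.8 in; S = I/c = 37.464 in³.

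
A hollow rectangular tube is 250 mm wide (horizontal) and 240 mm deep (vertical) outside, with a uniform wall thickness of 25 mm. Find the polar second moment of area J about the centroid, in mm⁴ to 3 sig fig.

J ≈ 3.60 × 10⁸ mm⁴

Break the section into simple shapes (no overlaps), measuring from the bottom-left corner of the bounding box.
Outer rectangle: 250 × 240, A = 60 000 mm², y = 120 mm, Ī = 288 000 000 mm⁴.
Inner void (subtracted): 200 × 190, A = 38 000 mm², y = 120 mm, Ī = 114 316 667 mm⁴.
By symmetry the centroid is at mid-height, ȳ = 120 mm.
All pieces are centred on the centroidal x-axis, so I = ΣĪ (holes subtracted) = 173 683 333 mm⁴.
Repeating about the centroidal y-axis gives I_y = 185 833 333 mm⁴.
Polar second moment: J = I_x + I_y = 359 516 667 mm⁴.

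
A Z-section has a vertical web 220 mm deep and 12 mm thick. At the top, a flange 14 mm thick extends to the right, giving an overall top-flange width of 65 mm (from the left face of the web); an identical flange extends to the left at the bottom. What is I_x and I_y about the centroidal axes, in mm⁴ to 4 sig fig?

I_x ≈ 2.642 × 10⁷ mm⁴, I_y ≈ 1.947 × 10⁶ mm⁴

Treat the section as a set of non-overlapping primitives; coordinates are from the bounding-box lower-left.
Web: 12 × 220, A = 2 640 mm², y = 110 mm, Ī = 10 648 000 mm⁴.
Top flange (beyond web): 53 × 14, A = 742 mm², y = 213 mm, Ī = 12119.3 mm⁴.
Bottom flange (beyond web): 53 × 14, A = 742 mm², y = 7 mm, Ī = 12119.3 mm⁴.
Centroid: ȳ = ΣA·y / ΣA = 110 mm.
Transfer each piece to the centroidal x-axis using Ī + A·d² with d = y − 110:
  web: d = 0 mm → contributes +10 648 000 mm⁴
  top flange (beyond web): d = 103 mm → contributes +7 883 997 mm⁴
  bottom flange (beyond web): d = -103 mm → contributes +7 883 997 mm⁴
Total I = 26 415 995 mm⁴.
For the y-axis: x̄ = 59 mm.
Repeating about the centroidal y-axis gives I_y = 1 946 535 mm⁴.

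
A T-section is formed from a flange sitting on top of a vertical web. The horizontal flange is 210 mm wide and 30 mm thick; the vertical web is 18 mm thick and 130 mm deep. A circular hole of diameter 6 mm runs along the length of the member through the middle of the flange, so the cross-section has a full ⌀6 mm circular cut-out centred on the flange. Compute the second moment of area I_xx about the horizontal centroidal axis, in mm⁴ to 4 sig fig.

I_xx ≈ 1.467 × 10⁷ mm⁴

Treat the section as a set of non-overlapping primitives; coordinates are from the bounding-box lower-left.
Flange: 210 × 30, A = 6 300 mm², y = 145 mm, Ī = 472 500 mm⁴.
Web: 18 × 130, A = 2 340 mm², y = 65 mm, Ī = 3 295 500 mm⁴.
Hole (subtracted): ⌀6, A = 28.2743 mm², y = 145 mm, Ī = 63.6173 mm⁴.
Centroid: ȳ = ΣA·y / ΣA = 123.262 mm.
Transfer each piece to the horizontal centroidal axis using Ī + A·d² with d = y − 123.262:
  flange: d = 21.7378 mm → contributes +3 449 452 mm⁴
  web: d = -58.2622 mm → contributes +11 238 591 mm⁴
  hole: d = 21.7378 mm → contributes −13424.1 mm⁴
Total I = 14 674 620 mm⁴.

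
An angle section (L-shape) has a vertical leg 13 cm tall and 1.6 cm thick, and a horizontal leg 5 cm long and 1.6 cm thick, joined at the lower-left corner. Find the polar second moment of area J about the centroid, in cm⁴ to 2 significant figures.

Decompose the section into non-overlapping parts with the origin at the bottom-left of its bounding rectangle.
Vertical leg: 1.6 × 13, A = 20.8 cm², y = 6.5 cm, Ī = 292.9 cm⁴.
Horizontal leg (remainder): 3.4 × 1.6, A = 5.44 cm², y = 0.8 cm, Ī = 1.161 cm⁴.
Centroid: ȳ = ΣA·y / ΣA = 5.318 cm.
Transfer each piece to the centroidal x-axis using Ī + A·d² with d = y − 5.318:
  vertical leg: d = 1.182 cm → contributes +322 cm⁴
  horizontal leg (remainder): d = -4.518 cm → contributes +112.2 cm⁴
Total I = 434.2 cm⁴.
For the y-axis: x̄ = 1.318 cm.
Repeating about the centroidal y-axis gives I_y = 36.63 cm⁴.
Polar second moment: J = I_x + I_y = 470.8 cm⁴.

J ≈ 470 cm⁴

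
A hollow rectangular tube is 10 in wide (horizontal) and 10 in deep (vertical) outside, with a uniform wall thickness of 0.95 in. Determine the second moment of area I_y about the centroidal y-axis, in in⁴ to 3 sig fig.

Decompose the section into non-overlapping parts with the origin at the bottom-left of its bounding rectangle.
Outer rectangle: 10 × 10, A = 100 in², x = 5 in, Ī = 833.33 in⁴.
Inner void (subtracted): 8.1 × 8.1, A = 65.61 in², x = 5 in, Ī = 358.72 in⁴.
By symmetry the centroid is at mid-width, x̄ = 5 in.
All pieces are centred on the centroidal y-axis, so I = ΣĪ (holes subtracted) = 474.61 in⁴.

I_y ≈ 475 in⁴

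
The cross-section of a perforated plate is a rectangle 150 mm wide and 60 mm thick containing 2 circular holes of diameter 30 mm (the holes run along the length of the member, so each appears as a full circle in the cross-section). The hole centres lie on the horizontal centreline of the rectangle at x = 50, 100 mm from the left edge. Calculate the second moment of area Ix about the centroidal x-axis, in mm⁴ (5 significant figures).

Ix ≈ 2.6205 × 10⁶ mm⁴

Decompose the section into non-overlapping parts with the origin at the bottom-left of its bounding rectangle.
Plate: 150 × 60, A = 9 000 mm², y = 30 mm, Ī = 2 700 000 mm⁴.
Hole 1 (subtracted): ⌀30, A = 706.8583 mm², y = 30 mm, Ī = 39760.78 mm⁴.
Hole 2 (subtracted): ⌀30, A = 706.8583 mm², y = 30 mm, Ī = 39760.78 mm⁴.
By symmetry the centroid is at mid-height, ȳ = 30 mm.
All pieces are centred on the centroidal x-axis, so I = ΣĪ (holes subtracted) = 2 620 478 mm⁴.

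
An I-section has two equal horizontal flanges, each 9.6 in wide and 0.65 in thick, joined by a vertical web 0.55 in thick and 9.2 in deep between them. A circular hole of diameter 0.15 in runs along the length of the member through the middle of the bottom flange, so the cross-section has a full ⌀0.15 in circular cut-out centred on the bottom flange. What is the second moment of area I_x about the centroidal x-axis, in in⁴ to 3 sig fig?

Decompose the section into non-overlapping parts with the origin at the bottom-left of its bounding rectangle.
Bottom flange: 9.6 × 0.65, A = 6.24 in², y = 0.325 in, Ī = 0.2197 in⁴.
Web: 0.55 × 9.2, A = 5.06 in², y = 5.25 in, Ī = 35.69 in⁴.
Top flange: 9.6 × 0.65, A = 6.24 in², y = 10.175 in, Ī = 0.2197 in⁴.
Hole (subtracted): ⌀0.15, A = 0.017671 in², y = 0.325 in, Ī = 0.00002485 in⁴.
Centroid: ȳ = ΣA·y / ΣA = 5.255 in.
Transfer each piece to the centroidal x-axis using Ī + A·d² with d = y − 5.255:
  bottom flange: d = -4.93 in → contributes +151.88 in⁴
  web: d = -0.0049669 in → contributes +35.69 in⁴
  top flange: d = 4.92 in → contributes +151.27 in⁴
  hole: d = -4.93 in → contributes −0.42952 in⁴
Total I = 338.41 in⁴.

I_x ≈ 338 in⁴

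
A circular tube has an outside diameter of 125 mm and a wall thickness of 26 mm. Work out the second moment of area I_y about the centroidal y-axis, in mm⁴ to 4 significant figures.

Split into non-overlapping primitives; take the origin at the lower-left of the bounding box.
Outer circle: ⌀125, A = 12271.8 mm², x = 62.5 mm, Ī = 11 984 225 mm⁴.
Bore (subtracted): ⌀73, A = 4185.39 mm², x = 62.5 mm, Ī = 1 393 995 mm⁴.
By symmetry the centroid is at mid-width, x̄ = 62.5 mm.
All pieces are centred on the centroidal y-axis, so I = ΣĪ (holes subtracted) = 10 590 230 mm⁴.

I_y ≈ 1.059 × 10⁷ mm⁴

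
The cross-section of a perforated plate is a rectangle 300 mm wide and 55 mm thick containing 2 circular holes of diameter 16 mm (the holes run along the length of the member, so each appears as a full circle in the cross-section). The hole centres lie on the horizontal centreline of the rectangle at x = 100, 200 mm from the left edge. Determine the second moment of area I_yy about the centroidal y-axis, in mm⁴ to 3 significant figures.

I_yy ≈ 1.23 × 10⁸ mm⁴

Break the section into simple shapes (no overlaps), measuring from the bottom-left corner of the bounding box.
Plate: 300 × 55, A = 16 500 mm², x = 150 mm, Ī = 123 750 000 mm⁴.
Hole 1 (subtracted): ⌀16, A = 201.06 mm², x = 100 mm, Ī = 3 217 mm⁴.
Hole 2 (subtracted): ⌀16, A = 201.06 mm², x = 200 mm, Ī = 3 217 mm⁴.
By symmetry the centroid is at mid-width, x̄ = 150 mm.
Transfer each piece to the centroidal y-axis using Ī + A·d² with d = x − 150:
  plate: d = 0 mm → contributes +123 750 000 mm⁴
  hole 1: d = -50 mm → contributes −505 872 mm⁴
  hole 2: d = 50 mm → contributes −505 872 mm⁴
Total I = 122 738 256 mm⁴.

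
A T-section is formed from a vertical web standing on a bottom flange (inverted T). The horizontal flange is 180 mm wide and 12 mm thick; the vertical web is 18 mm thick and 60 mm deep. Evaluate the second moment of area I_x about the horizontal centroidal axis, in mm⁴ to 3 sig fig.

I_x ≈ 1.28 × 10⁶ mm⁴

Decompose the section into non-overlapping parts with the origin at the bottom-left of its bounding rectangle.
Flange: 180 × 12, A = 2 160 mm², y = 6 mm, Ī = 25 920 mm⁴.
Web: 18 × 60, A = 1 080 mm², y = 42 mm, Ī = 324 000 mm⁴.
Centroid: ȳ = ΣA·y / ΣA = 18 mm.
Transfer each piece to the horizontal centroidal axis using Ī + A·d² with d = y − 18:
  flange: d = -12 mm → contributes +336 960 mm⁴
  web: d = 24 mm → contributes +946 080 mm⁴
Total I = 1 283 040 mm⁴.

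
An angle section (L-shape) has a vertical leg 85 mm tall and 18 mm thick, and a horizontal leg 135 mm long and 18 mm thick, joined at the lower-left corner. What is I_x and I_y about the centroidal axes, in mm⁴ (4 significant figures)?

Treat the section as a set of non-overlapping primitives; coordinates are from the bounding-box lower-left.
Vertical leg: 18 × 85, A = 1 530 mm², y = 42.5 mm, Ī = 921 188 mm⁴.
Horizontal leg (remainder): 117 × 18, A = 2 106 mm², y = 9 mm, Ī = 56 862 mm⁴.
Centroid: ȳ = ΣA·y / ΣA = 23.0965 mm.
Transfer each piece to the centroidal x-axis using Ī + A·d² with d = y − 23.0965:
  vertical leg: d = 19.4035 mm → contributes +1 497 224 mm⁴
  horizontal leg (remainder): d = -14.0965 mm → contributes +475 350 mm⁴
Total I = 1 972 574 mm⁴.
For the y-axis: x̄ = 48.0965 mm.
Repeating about the centroidal y-axis gives I_y = 6 481 424 mm⁴.

I_x ≈ 1.973 × 10⁶ mm⁴, I_y ≈ 6.481 × 10⁶ mm⁴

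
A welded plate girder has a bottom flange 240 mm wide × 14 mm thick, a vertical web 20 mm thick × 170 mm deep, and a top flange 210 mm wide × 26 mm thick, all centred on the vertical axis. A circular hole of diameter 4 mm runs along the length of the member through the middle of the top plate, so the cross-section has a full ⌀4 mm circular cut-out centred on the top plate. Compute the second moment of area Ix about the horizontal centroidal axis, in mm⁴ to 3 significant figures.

Ix ≈ 8.52 × 10⁷ mm⁴

Decompose the section into non-overlapping parts with the origin at the bottom-left of its bounding rectangle.
Bottom plate: 240 × 14, A = 3 360 mm², y = 7 mm, Ī = 54 880 mm⁴.
Web plate: 20 × 170, A = 3 400 mm², y = 99 mm, Ī = 8 188 333 mm⁴.
Top plate: 210 × 26, A = 5 460 mm², y = 197 mm, Ī = 307 580 mm⁴.
Hole (subtracted): ⌀4, A = 12.566 mm², y = 197 mm, Ī = 12.566 mm⁴.
Centroid: ȳ = ΣA·y / ΣA = 117.41 mm.
Transfer each piece to the horizontal centroidal axis using Ī + A·d² with d = y − 117.41:
  bottom plate: d = -110.41 mm → contributes +41 013 887 mm⁴
  web plate: d = -18.409 mm → contributes +9 340 583 mm⁴
  top plate: d = 79.591 mm → contributes +34 895 059 mm⁴
  hole: d = 79.591 mm → contributes −79 617 mm⁴
Total I = 85 169 912 mm⁴.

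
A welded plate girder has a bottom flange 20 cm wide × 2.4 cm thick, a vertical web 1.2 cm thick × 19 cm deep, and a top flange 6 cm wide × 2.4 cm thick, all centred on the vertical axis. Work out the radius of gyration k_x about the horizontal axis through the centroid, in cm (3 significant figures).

Break the section into simple shapes (no overlaps), measuring from the bottom-left corner of the bounding box.
Bottom plate: 20 × 2.4, A = 48 cm², y = 1.2 cm, Ī = 23.04 cm⁴.
Web plate: 1.2 × 19, A = 22.8 cm², y = 11.9 cm, Ī = 685.9 cm⁴.
Top plate: 6 × 2.4, A = 14.4 cm², y = 22.6 cm, Ī = 6.912 cm⁴.
Centroid: ȳ = ΣA·y / ΣA = 7.6803 cm.
Transfer each piece to the horizontal axis through the centroid using Ī + A·d² with d = y − 7.6803:
  bottom plate: d = -6.4803 cm → contributes +2038.8 cm⁴
  web plate: d = 4.2197 cm → contributes +1091.9 cm⁴
  top plate: d = 14.92 cm → contributes +3212.3 cm⁴
Total I = 6 343 cm⁴.
Radius of gyration: k = √(I/A) = √(6 343 / 85.2) = 8.6283 cm.

k_x ≈ 8.63 cm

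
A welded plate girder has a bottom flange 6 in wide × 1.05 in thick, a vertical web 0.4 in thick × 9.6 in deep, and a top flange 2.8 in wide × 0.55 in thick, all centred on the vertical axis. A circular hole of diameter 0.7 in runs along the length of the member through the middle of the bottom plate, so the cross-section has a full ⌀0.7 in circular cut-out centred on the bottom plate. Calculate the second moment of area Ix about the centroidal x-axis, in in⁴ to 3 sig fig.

Ix ≈ 188 in⁴

Decompose the section into non-overlapping parts with the origin at the bottom-left of its bounding rectangle.
Bottom plate: 6 × 1.05, A = 6.3 in², y = 0.525 in, Ī = 0.57881 in⁴.
Web plate: 0.4 × 9.6, A = 3.84 in², y = 5.85 in, Ī = 29.491 in⁴.
Top plate: 2.8 × 0.55, A = 1.54 in², y = 10.925 in, Ī = 0.038821 in⁴.
Hole (subtracted): ⌀0.7, A = 0.38485 in², y = 0.525 in, Ī = 0.011786 in⁴.
Centroid: ȳ = ΣA·y / ΣA = 3.7533 in.
Transfer each piece to the centroidal x-axis using Ī + A·d² with d = y − 3.7533:
  bottom plate: d = -3.2283 in → contributes +66.236 in⁴
  web plate: d = 2.0967 in → contributes +46.373 in⁴
  top plate: d = 7.1717 in → contributes +79.246 in⁴
  hole: d = -3.2283 in → contributes −4.0226 in⁴
Total I = 187.83 in⁴.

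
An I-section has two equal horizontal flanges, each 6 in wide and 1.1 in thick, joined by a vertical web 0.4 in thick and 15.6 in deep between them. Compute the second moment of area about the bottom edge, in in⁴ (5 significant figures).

Treat the section as a set of non-overlapping primitives; coordinates are from the bounding-box lower-left.
Bottom flange: 6 × 1.1, A = 6.6 in², y = 0.55 in, Ī = 0.6655 in⁴.
Web: 0.4 × 15.6, A = 6.24 in², y = 8.9 in, Ī = 126.5472 in⁴.
Top flange: 6 × 1.1, A = 6.6 in², y = 17.25 in, Ī = 0.6655 in⁴.
Transfer each piece to a horizontal axis along the bottom face using Ī + A·d² with d = y − 0:
  bottom flange: d = 0.55 in → contributes +2.662 in⁴
  web: d = 8.9 in → contributes +620.8176 in⁴
  top flange: d = 17.25 in → contributes +1964.578 in⁴
Total I = 2588.058 in⁴.

I_base ≈ 2588.1 in⁴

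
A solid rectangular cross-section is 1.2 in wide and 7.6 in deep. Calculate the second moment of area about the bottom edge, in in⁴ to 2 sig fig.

I_base ≈ 180 in⁴

The section: 1.2 × 7.6, A = 9.12 in², y = 3.8 in, Ī = 43.9 in⁴.
Transfer it to the base of the section using Ī + A·d² with d = y − 0:
  the section: d = 3.8 in → contributes +175.6 in⁴
Total I = 175.6 in⁴.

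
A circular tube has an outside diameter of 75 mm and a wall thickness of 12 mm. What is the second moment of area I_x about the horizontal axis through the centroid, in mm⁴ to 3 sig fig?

I_x ≈ 1.22 × 10⁶ mm⁴

Break the section into simple shapes (no overlaps), measuring from the bottom-left corner of the bounding box.
Outer circle: ⌀75, A = 4417.9 mm², y = 37.5 mm, Ī = 1 553 156 mm⁴.
Bore (subtracted): ⌀51, A = 2042.8 mm², y = 37.5 mm, Ī = 332 086 mm⁴.
By symmetry the centroid is at mid-height, ȳ = 37.5 mm.
All pieces are centred on the horizontal axis through the centroid, so I = ΣĪ (holes subtracted) = 1 221 070 mm⁴.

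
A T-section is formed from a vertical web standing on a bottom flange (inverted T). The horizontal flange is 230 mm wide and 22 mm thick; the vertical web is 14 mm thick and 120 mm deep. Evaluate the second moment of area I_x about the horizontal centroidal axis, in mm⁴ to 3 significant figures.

I_x ≈ 8.58 × 10⁶ mm⁴

Decompose the section into non-overlapping parts with the origin at the bottom-left of its bounding rectangle.
Flange: 230 × 22, A = 5 060 mm², y = 11 mm, Ī = 204 087 mm⁴.
Web: 14 × 120, A = 1 680 mm², y = 82 mm, Ī = 2 016 000 mm⁴.
Centroid: ȳ = ΣA·y / ΣA = 28.697 mm.
Transfer each piece to the horizontal centroidal axis using Ī + A·d² with d = y − 28.697:
  flange: d = -17.697 mm → contributes +1 788 856 mm⁴
  web: d = 53.303 mm → contributes +6 789 173 mm⁴
Total I = 8 578 029 mm⁴.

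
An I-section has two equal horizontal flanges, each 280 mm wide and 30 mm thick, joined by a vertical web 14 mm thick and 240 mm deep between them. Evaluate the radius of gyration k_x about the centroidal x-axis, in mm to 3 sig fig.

k_x ≈ 127 mm

Break the section into simple shapes (no overlaps), measuring from the bottom-left corner of the bounding box.
Bottom flange: 280 × 30, A = 8 400 mm², y = 15 mm, Ī = 630 000 mm⁴.
Web: 14 × 240, A = 3 360 mm², y = 150 mm, Ī = 16 128 000 mm⁴.
Top flange: 280 × 30, A = 8 400 mm², y = 285 mm, Ī = 630 000 mm⁴.
By symmetry the centroid is at mid-height, ȳ = 150 mm.
Transfer each piece to the centroidal x-axis using Ī + A·d² with d = y − 150:
  bottom flange: d = -135 mm → contributes +153 720 000 mm⁴
  web: d = 0 mm → contributes +16 128 000 mm⁴
  top flange: d = 135 mm → contributes +153 720 000 mm⁴
Total I = 323 568 000 mm⁴.
Radius of gyration: k = √(I/A) = √(323 568 000 / 20 160) = 126.69 mm.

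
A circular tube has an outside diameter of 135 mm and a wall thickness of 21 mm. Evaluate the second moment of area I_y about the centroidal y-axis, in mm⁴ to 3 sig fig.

I_y ≈ 1.26 × 10⁷ mm⁴

Decompose the section into non-overlapping parts with the origin at the bottom-left of its bounding rectangle.
Outer circle: ⌀135, A = 14 314 mm², x = 67.5 mm, Ī = 16 304 406 mm⁴.
Bore (subtracted): ⌀93, A = 6792.9 mm², x = 67.5 mm, Ī = 3 671 992 mm⁴.
By symmetry the centroid is at mid-width, x̄ = 67.5 mm.
All pieces are centred on the centroidal y-axis, so I = ΣĪ (holes subtracted) = 12 632 414 mm⁴.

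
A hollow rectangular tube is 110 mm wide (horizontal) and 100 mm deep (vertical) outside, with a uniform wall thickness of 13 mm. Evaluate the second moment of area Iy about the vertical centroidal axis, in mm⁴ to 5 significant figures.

Treat the section as a set of non-overlapping primitives; coordinates are from the bounding-box lower-left.
Outer rectangle: 110 × 100, A = 11 000 mm², x = 55 mm, Ī = 11 091 667 mm⁴.
Inner void (subtracted): 84 × 74, A = 6 216 mm², x = 55 mm, Ī = 3 655 008 mm⁴.
By symmetry the centroid is at mid-width, x̄ = 55 mm.
All pieces are centred on the vertical centroidal axis, so I = ΣĪ (holes subtracted) = 7 436 659 mm⁴.

Iy ≈ 7.4367 × 10⁶ mm⁴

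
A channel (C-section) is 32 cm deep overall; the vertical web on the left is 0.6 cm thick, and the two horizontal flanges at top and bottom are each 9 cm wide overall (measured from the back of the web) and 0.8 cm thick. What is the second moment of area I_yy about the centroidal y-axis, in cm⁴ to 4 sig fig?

I_yy ≈ 239.7 cm⁴

Treat the section as a set of non-overlapping primitives; coordinates are from the bounding-box lower-left.
Web: 0.6 × 32, A = 19.2 cm², x = 0.3 cm, Ī = 0.576 cm⁴.
Top flange (beyond web): 8.4 × 0.8, A = 6.72 cm², x = 4.8 cm, Ī = 39.5136 cm⁴.
Bottom flange (beyond web): 8.4 × 0.8, A = 6.72 cm², x = 4.8 cm, Ī = 39.5136 cm⁴.
Centroid: x̄ = ΣA·x / ΣA = 2.15294 cm.
Transfer each piece to the centroidal y-axis using Ī + A·d² with d = x − 2.15294:
  web: d = -1.85294 cm → contributes +66.4971 cm⁴
  top flange (beyond web): d = 2.64706 cm → contributes +86.6001 cm⁴
  bottom flange (beyond web): d = 2.64706 cm → contributes +86.6001 cm⁴
Total I = 239.697 cm⁴.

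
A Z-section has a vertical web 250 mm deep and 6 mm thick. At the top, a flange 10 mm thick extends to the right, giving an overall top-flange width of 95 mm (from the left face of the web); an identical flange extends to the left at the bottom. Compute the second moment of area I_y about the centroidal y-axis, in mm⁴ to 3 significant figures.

I_y ≈ 5.20 × 10⁶ mm⁴

Split into non-overlapping primitives; take the origin at the lower-left of the bounding box.
Web: 6 × 250, A = 1 500 mm², x = 92 mm, Ī = 4 500 mm⁴.
Top flange (beyond web): 89 × 10, A = 890 mm², x = 139.5 mm, Ī = 587 474 mm⁴.
Bottom flange (beyond web): 89 × 10, A = 890 mm², x = 44.5 mm, Ī = 587 474 mm⁴.
Centroid: x̄ = ΣA·x / ΣA = 92 mm.
Transfer each piece to the centroidal y-axis using Ī + A·d² with d = x − 92:
  web: d = 0 mm → contributes +4 500 mm⁴
  top flange (beyond web): d = 47.5 mm → contributes +2 595 537 mm⁴
  bottom flange (beyond web): d = -47.5 mm → contributes +2 595 537 mm⁴
Total I = 5 195 573 mm⁴.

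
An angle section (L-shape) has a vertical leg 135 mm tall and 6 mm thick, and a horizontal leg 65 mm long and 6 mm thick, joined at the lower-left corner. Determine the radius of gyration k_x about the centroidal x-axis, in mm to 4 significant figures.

k_x ≈ 44.03 mm

Treat the section as a set of non-overlapping primitives; coordinates are from the bounding-box lower-left.
Vertical leg: 6 × 135, A = 810 mm², y = 67.5 mm, Ī = 1 230 188 mm⁴.
Horizontal leg (remainder): 59 × 6, A = 354 mm², y = 3 mm, Ī = 1 062 mm⁴.
Centroid: ȳ = ΣA·y / ΣA = 47.884 mm.
Transfer each piece to the centroidal x-axis using Ī + A·d² with d = y − 47.884:
  vertical leg: d = 19.616 mm → contributes +1 541 865 mm⁴
  horizontal leg (remainder): d = -44.884 mm → contributes +714 222 mm⁴
Total I = 2 256 086 mm⁴.
Radius of gyration: k = √(I/A) = √(2 256 086 / 1 164) = 44.0252 mm.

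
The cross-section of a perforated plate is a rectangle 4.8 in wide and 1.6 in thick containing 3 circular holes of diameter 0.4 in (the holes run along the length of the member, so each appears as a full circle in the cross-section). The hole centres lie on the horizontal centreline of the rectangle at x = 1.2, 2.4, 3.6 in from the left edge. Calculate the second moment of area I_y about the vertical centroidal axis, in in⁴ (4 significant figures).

Split into non-overlapping primitives; take the origin at the lower-left of the bounding box.
Plate: 4.8 × 1.6, A = 7.68 in², x = 2.4 in, Ī = 14.7456 in⁴.
Hole 1 (subtracted): ⌀0.4, A = 0.125664 in², x = 1.2 in, Ī = 0.00125664 in⁴.
Hole 2 (subtracted): ⌀0.4, A = 0.125664 in², x = 2.4 in, Ī = 0.00125664 in⁴.
Hole 3 (subtracted): ⌀0.4, A = 0.125664 in², x = 3.6 in, Ī = 0.00125664 in⁴.
By symmetry the centroid is at mid-width, x̄ = 2.4 in.
Transfer each piece to the vertical centroidal axis using Ī + A·d² with d = x − 2.4:
  plate: d = 0 in → contributes +14.7456 in⁴
  hole 1: d = -1.2 in → contributes −0.182212 in⁴
  hole 2: d = 0 in → contributes −0.00125664 in⁴
  hole 3: d = 1.2 in → contributes −0.182212 in⁴
Total I = 14.3799 in⁴.

I_y ≈ 14.38 in⁴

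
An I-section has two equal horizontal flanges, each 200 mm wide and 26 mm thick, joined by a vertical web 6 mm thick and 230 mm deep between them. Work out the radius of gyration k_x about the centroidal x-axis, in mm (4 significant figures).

k_x ≈ 122.6 mm

Decompose the section into non-overlapping parts with the origin at the bottom-left of its bounding rectangle.
Bottom flange: 200 × 26, A = 5 200 mm², y = 13 mm, Ī = 292 933 mm⁴.
Web: 6 × 230, A = 1 380 mm², y = 141 mm, Ī = 6 083 500 mm⁴.
Top flange: 200 × 26, A = 5 200 mm², y = 269 mm, Ī = 292 933 mm⁴.
By symmetry the centroid is at mid-height, ȳ = 141 mm.
Transfer each piece to the centroidal x-axis using Ī + A·d² with d = y − 141:
  bottom flange: d = -128 mm → contributes +85 489 733 mm⁴
  web: d = 0 mm → contributes +6 083 500 mm⁴
  top flange: d = 128 mm → contributes +85 489 733 mm⁴
Total I = 177 062 967 mm⁴.
Radius of gyration: k = √(I/A) = √(177 062 967 / 11 780) = 122.6 mm.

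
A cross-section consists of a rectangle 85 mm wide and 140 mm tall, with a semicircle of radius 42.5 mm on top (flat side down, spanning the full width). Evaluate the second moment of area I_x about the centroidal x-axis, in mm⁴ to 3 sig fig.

I_x ≈ 3.76 × 10⁷ mm⁴

Break the section into simple shapes (no overlaps), measuring from the bottom-left corner of the bounding box.
Rectangular body: 85 × 140, A = 11 900 mm², y = 70 mm, Ī = 19 436 667 mm⁴.
Semicircular cap: semicircle r = 42.5, A = 2837.3 mm², y = 158.04 mm, Ī = 358 086 mm⁴.
Centroid: ȳ = ΣA·y / ΣA = 86.949 mm.
Transfer each piece to the centroidal x-axis using Ī + A·d² with d = y − 86.949:
  rectangular body: d = -16.949 mm → contributes +22 855 245 mm⁴
  semicircular cap: d = 71.088 mm → contributes +14 696 289 mm⁴
Total I = 37 551 533 mm⁴.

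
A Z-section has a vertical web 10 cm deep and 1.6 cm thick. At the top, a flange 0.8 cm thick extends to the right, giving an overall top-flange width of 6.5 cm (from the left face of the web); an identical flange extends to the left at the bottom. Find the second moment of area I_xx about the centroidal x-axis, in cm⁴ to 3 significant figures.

I_xx ≈ 300 cm⁴

Decompose the section into non-overlapping parts with the origin at the bottom-left of its bounding rectangle.
Web: 1.6 × 10, A = 16 cm², y = 5 cm, Ī = 133.33 cm⁴.
Top flange (beyond web): 4.9 × 0.8, A = 3.92 cm², y = 9.6 cm, Ī = 0.20907 cm⁴.
Bottom flange (beyond web): 4.9 × 0.8, A = 3.92 cm², y = 0.4 cm, Ī = 0.20907 cm⁴.
Centroid: ȳ = ΣA·y / ΣA = 5 cm.
Transfer each piece to the centroidal x-axis using Ī + A·d² with d = y − 5:
  web: d = 0 cm → contributes +133.33 cm⁴
  top flange (beyond web): d = 4.6 cm → contributes +83.156 cm⁴
  bottom flange (beyond web): d = -4.6 cm → contributes +83.156 cm⁴
Total I = 299.65 cm⁴.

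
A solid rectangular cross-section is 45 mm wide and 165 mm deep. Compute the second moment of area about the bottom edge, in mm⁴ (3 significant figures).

The section: 45 × 165, A = 7 425 mm², y = 82.5 mm, Ī = 16 845 469 mm⁴.
Transfer it to the base of the section using Ī + A·d² with d = y − 0:
  the section: d = 82.5 mm → contributes +67 381 875 mm⁴
Total I = 67 381 875 mm⁴.

I_base ≈ 6.74 × 10⁷ mm⁴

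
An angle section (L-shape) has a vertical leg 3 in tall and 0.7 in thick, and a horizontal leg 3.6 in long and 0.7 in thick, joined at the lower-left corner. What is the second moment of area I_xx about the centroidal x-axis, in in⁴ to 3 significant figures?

Treat the section as a set of non-overlapping primitives; coordinates are from the bounding-box lower-left.
Vertical leg: 0.7 × 3, A = 2.1 in², y = 1.5 in, Ī = 1.575 in⁴.
Horizontal leg (remainder): 2.9 × 0.7, A = 2.03 in², y = 0.35 in, Ī = 0.082892 in⁴.
Centroid: ȳ = ΣA·y / ΣA = 0.93475 in.
Transfer each piece to the centroidal x-axis using Ī + A·d² with d = y − 0.93475:
  vertical leg: d = 0.56525 in → contributes +2.246 in⁴
  horizontal leg (remainder): d = -0.58475 in → contributes +0.777 in⁴
Total I = 3.023 in⁴.

I_xx ≈ 3.02 in⁴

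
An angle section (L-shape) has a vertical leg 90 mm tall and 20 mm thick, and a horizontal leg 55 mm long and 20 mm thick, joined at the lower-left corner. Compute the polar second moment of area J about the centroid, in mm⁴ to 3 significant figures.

J ≈ 2.37 × 10⁶ mm⁴

Split into non-overlapping primitives; take the origin at the lower-left of the bounding box.
Vertical leg: 20 × 90, A = 1 800 mm², y = 45 mm, Ī = 1 215 000 mm⁴.
Horizontal leg (remainder): 35 × 20, A = 700 mm², y = 10 mm, Ī = 23 333 mm⁴.
Centroid: ȳ = ΣA·y / ΣA = 35.2 mm.
Transfer each piece to the centroidal x-axis using Ī + A·d² with d = y − 35.2:
  vertical leg: d = 9.8 mm → contributes +1 387 872 mm⁴
  horizontal leg (remainder): d = -25.2 mm → contributes +467 861 mm⁴
Total I = 1 855 733 mm⁴.
For the y-axis: x̄ = 17.7 mm.
Repeating about the centroidal y-axis gives I_y = 512 608 mm⁴.
Polar second moment: J = I_x + I_y = 2 368 342 mm⁴.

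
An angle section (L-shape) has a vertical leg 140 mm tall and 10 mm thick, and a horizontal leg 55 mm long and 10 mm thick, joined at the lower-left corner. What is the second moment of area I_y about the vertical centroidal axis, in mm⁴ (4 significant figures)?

I_y ≈ 3.451 × 10⁵ mm⁴

Break the section into simple shapes (no overlaps), measuring from the bottom-left corner of the bounding box.
Vertical leg: 10 × 140, A = 1 400 mm², x = 5 mm, Ī = 11666.7 mm⁴.
Horizontal leg (remainder): 45 × 10, A = 450 mm², x = 32.5 mm, Ī = 75937.5 mm⁴.
Centroid: x̄ = ΣA·x / ΣA = 11.6892 mm.
Transfer each piece to the vertical centroidal axis using Ī + A·d² with d = x − 11.6892:
  vertical leg: d = -6.68919 mm → contributes +74 310 mm⁴
  horizontal leg (remainder): d = 20.8108 mm → contributes +270 828 mm⁴
Total I = 345 138 mm⁴.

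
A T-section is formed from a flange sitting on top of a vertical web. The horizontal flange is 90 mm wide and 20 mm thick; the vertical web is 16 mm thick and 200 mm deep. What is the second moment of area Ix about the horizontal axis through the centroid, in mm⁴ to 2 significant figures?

Split into non-overlapping primitives; take the origin at the lower-left of the bounding box.
Flange: 90 × 20, A = 1 800 mm², y = 210 mm, Ī = 60 000 mm⁴.
Web: 16 × 200, A = 3 200 mm², y = 100 mm, Ī = 10 666 667 mm⁴.
Centroid: ȳ = ΣA·y / ΣA = 139.6 mm.
Transfer each piece to the horizontal axis through the centroid using Ī + A·d² with d = y − 139.6:
  flange: d = 70.4 mm → contributes +8 981 088 mm⁴
  web: d = -39.6 mm → contributes +15 684 779 mm⁴
Total I = 24 665 867 mm⁴.

Ix ≈ 2.5 × 10⁷ mm⁴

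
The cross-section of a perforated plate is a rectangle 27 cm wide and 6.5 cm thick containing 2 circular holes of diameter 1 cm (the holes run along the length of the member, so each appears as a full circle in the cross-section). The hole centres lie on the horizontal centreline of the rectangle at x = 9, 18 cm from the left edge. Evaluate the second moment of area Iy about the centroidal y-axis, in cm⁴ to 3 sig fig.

Iy ≈ 1.06 × 10⁴ cm⁴

Break the section into simple shapes (no overlaps), measuring from the bottom-left corner of the bounding box.
Plate: 27 × 6.5, A = 175.5 cm², x = 13.5 cm, Ī = 10 662 cm⁴.
Hole 1 (subtracted): ⌀1, A = 0.7854 cm², x = 9 cm, Ī = 0.049087 cm⁴.
Hole 2 (subtracted): ⌀1, A = 0.7854 cm², x = 18 cm, Ī = 0.049087 cm⁴.
By symmetry the centroid is at mid-width, x̄ = 13.5 cm.
Transfer each piece to the centroidal y-axis using Ī + A·d² with d = x − 13.5:
  plate: d = 0 cm → contributes +10 662 cm⁴
  hole 1: d = -4.5 cm → contributes −15.953 cm⁴
  hole 2: d = 4.5 cm → contributes −15.953 cm⁴
Total I = 10 630 cm⁴.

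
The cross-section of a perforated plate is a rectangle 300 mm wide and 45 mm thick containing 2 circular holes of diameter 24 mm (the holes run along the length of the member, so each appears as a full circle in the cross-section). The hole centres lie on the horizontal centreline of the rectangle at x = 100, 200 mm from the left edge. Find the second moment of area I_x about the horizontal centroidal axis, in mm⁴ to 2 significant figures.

I_x ≈ 2.2 × 10⁶ mm⁴

Decompose the section into non-overlapping parts with the origin at the bottom-left of its bounding rectangle.
Plate: 300 × 45, A = 13 500 mm², y = 22.5 mm, Ī = 2 278 125 mm⁴.
Hole 1 (subtracted): ⌀24, A = 452.4 mm², y = 22.5 mm, Ī = 16 286 mm⁴.
Hole 2 (subtracted): ⌀24, A = 452.4 mm², y = 22.5 mm, Ī = 16 286 mm⁴.
By symmetry the centroid is at mid-height, ȳ = 22.5 mm.
All pieces are centred on the horizontal centroidal axis, so I = ΣĪ (holes subtracted) = 2 245 553 mm⁴.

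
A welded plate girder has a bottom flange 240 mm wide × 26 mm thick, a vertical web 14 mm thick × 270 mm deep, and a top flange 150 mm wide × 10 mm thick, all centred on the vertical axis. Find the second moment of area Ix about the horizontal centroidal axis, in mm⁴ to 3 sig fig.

Break the section into simple shapes (no overlaps), measuring from the bottom-left corner of the bounding box.
Bottom plate: 240 × 26, A = 6 240 mm², y = 13 mm, Ī = 351 520 mm⁴.
Web plate: 14 × 270, A = 3 780 mm², y = 161 mm, Ī = 22 963 500 mm⁴.
Top plate: 150 × 10, A = 1 500 mm², y = 301 mm, Ī = 12 500 mm⁴.
Centroid: ȳ = ΣA·y / ΣA = 99.063 mm.
Transfer each piece to the horizontal centroidal axis using Ī + A·d² with d = y − 99.063:
  bottom plate: d = -86.063 mm → contributes +46 569 664 mm⁴
  web plate: d = 61.938 mm → contributes +37 464 540 mm⁴
  top plate: d = 201.94 mm → contributes +61 180 631 mm⁴
Total I = 145 214 835 mm⁴.

Ix ≈ 1.45 × 10⁸ mm⁴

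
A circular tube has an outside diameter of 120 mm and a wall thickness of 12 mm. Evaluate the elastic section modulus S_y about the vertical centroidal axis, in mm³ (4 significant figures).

Split into non-overlapping primitives; take the origin at the lower-left of the bounding box.
Outer circle: ⌀120, A = 11309.7 mm², x = 60 mm, Ī = 10 178 760 mm⁴.
Bore (subtracted): ⌀96, A = 7238.23 mm², x = 60 mm, Ī = 4 169 220 mm⁴.
By symmetry the centroid is at mid-width, x̄ = 60 mm.
All pieces are centred on the vertical centroidal axis, so I = ΣĪ (holes subtracted) = 6 009 540 mm⁴.
Extreme fibre distance c = 60 mm; S = I/c = 100 159 mm³.

S_y ≈ 1.002 × 10⁵ mm³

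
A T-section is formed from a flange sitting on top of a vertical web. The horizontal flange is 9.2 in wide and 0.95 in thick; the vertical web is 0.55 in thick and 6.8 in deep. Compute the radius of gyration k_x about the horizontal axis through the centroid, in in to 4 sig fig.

k_x ≈ 2.088 in

Break the section into simple shapes (no overlaps), measuring from the bottom-left corner of the bounding box.
Flange: 9.2 × 0.95, A = 8.74 in², y = 7.275 in, Ī = 0.657321 in⁴.
Web: 0.55 × 6.8, A = 3.74 in², y = 3.4 in, Ī = 14.4115 in⁴.
Centroid: ȳ = ΣA·y / ΣA = 6.11374 in.
Transfer each piece to the horizontal axis through the centroid using Ī + A·d² with d = y − 6.11374:
  flange: d = 1.16126 in → contributes +12.4434 in⁴
  web: d = -2.71374 in → contributes +41.9543 in⁴
Total I = 54.3977 in⁴.
Radius of gyration: k = √(I/A) = √(54.3977 / 12.48) = 2.08777 in.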